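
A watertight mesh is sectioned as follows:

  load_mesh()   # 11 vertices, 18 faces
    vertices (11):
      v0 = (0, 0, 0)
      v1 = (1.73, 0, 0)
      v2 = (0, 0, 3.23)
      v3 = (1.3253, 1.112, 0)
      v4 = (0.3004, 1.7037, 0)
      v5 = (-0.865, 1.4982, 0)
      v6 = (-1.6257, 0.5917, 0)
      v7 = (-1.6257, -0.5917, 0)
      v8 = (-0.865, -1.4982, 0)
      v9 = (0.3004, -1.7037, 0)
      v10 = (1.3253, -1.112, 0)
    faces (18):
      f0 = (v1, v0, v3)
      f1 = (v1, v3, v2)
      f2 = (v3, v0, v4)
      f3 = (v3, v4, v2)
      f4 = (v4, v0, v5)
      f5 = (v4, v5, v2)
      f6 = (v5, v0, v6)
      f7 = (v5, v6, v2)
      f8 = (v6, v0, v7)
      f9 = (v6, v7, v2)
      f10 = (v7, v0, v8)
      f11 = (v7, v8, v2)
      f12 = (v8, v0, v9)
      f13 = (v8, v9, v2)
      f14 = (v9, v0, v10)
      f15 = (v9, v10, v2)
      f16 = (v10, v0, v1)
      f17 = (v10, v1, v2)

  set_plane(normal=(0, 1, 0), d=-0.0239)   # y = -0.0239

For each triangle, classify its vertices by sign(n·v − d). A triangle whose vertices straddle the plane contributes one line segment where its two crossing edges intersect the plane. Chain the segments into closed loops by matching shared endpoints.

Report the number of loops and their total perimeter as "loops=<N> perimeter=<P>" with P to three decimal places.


loops=1 perimeter=10.550

Straddling triangles (10 of 18):
  (v6,v0,v7) [++-] → (-0.0656654, -0.0239, 0)–(-1.6257, -0.0239, 0)  len=1.5600
  (v6,v7,v2) [+-+] → (-1.6257, -0.0239, 0)–(-0.0656654, -0.0239, 3.09953)  len=3.4700
  (v7,v0,v8) [-+-] → (-0.0656654, -0.0239, 0)–(-0.0137989, -0.0239, 0)  len=0.0519
  (v7,v8,v2) [--+] → (-0.0137989, -0.0239, 3.17847)–(-0.0656654, -0.0239, 3.09953)  len=0.0945
  (v8,v0,v9) [-+-] → (-0.0137989, -0.0239, 0)–(0.0042141, -0.0239, 0)  len=0.0180
  (v8,v9,v2) [--+] → (0.0042141, -0.0239, 3.18469)–(-0.0137989, -0.0239, 3.17847)  len=0.0191
  (v9,v0,v10) [-+-] → (0.0042141, -0.0239, 0)–(0.0284844, -0.0239, 0)  len=0.0243
  (v9,v10,v2) [--+] → (0.0284844, -0.0239, 3.16058)–(0.0042141, -0.0239, 3.18469)  len=0.0342
  (v10,v0,v1) [-++] → (0.0284844, -0.0239, 0)–(1.7213, -0.0239, 0)  len=1.6928
  (v10,v1,v2) [-++] → (1.7213, -0.0239, 0)–(0.0284844, -0.0239, 3.16058)  len=3.5854

Chained into 1 loop(s):
  loop 1: 10 segments, perimeter = 10.5501
Total perimeter = 10.550


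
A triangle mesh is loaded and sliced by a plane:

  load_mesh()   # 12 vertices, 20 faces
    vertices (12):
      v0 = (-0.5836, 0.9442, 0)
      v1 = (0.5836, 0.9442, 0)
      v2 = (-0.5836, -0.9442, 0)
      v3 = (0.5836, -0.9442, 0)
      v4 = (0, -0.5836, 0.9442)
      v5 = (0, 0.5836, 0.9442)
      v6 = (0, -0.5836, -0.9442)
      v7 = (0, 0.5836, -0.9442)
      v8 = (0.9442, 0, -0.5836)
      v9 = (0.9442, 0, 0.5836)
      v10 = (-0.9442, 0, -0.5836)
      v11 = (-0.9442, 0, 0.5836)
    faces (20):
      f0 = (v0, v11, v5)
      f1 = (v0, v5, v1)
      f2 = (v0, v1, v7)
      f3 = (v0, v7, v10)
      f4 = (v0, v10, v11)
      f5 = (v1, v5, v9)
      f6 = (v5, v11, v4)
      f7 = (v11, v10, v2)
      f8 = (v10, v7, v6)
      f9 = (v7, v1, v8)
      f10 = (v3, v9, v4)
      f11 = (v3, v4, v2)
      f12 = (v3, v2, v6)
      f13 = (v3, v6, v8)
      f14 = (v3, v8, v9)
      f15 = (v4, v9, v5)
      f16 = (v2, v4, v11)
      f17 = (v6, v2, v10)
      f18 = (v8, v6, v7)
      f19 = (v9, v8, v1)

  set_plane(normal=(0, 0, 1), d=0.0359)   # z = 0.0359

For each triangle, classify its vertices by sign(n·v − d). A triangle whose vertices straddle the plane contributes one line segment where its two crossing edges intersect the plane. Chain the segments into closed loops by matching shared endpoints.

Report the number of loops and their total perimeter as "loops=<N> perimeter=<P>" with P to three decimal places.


Straddling triangles (10 of 20):
  (v0,v11,v5) [-++] → (-0.605782, 0.886118, 0.0359)–(-0.561411, 0.930489, 0.0359)  len=0.0628
  (v0,v5,v1) [-+-] → (-0.561411, 0.930489, 0.0359)–(0.561411, 0.930489, 0.0359)  len=1.1228
  (v0,v10,v11) [--+] → (-0.9442, 0, 0.0359)–(-0.605782, 0.886118, 0.0359)  len=0.9485
  (v1,v5,v9) [-++] → (0.561411, 0.930489, 0.0359)–(0.605782, 0.886118, 0.0359)  len=0.0628
  (v11,v10,v2) [+--] → (-0.9442, 0, 0.0359)–(-0.605782, -0.886118, 0.0359)  len=0.9485
  (v3,v9,v4) [-++] → (0.605782, -0.886118, 0.0359)–(0.561411, -0.930489, 0.0359)  len=0.0628
  (v3,v4,v2) [-+-] → (0.561411, -0.930489, 0.0359)–(-0.561411, -0.930489, 0.0359)  len=1.1228
  (v3,v8,v9) [--+] → (0.9442, 0, 0.0359)–(0.605782, -0.886118, 0.0359)  len=0.9485
  (v2,v4,v11) [-++] → (-0.561411, -0.930489, 0.0359)–(-0.605782, -0.886118, 0.0359)  len=0.0628
  (v9,v8,v1) [+--] → (0.9442, 0, 0.0359)–(0.605782, 0.886118, 0.0359)  len=0.9485

Chained into 1 loop(s):
  loop 1: 10 segments, perimeter = 6.2908
Total perimeter = 6.291

loops=1 perimeter=6.291


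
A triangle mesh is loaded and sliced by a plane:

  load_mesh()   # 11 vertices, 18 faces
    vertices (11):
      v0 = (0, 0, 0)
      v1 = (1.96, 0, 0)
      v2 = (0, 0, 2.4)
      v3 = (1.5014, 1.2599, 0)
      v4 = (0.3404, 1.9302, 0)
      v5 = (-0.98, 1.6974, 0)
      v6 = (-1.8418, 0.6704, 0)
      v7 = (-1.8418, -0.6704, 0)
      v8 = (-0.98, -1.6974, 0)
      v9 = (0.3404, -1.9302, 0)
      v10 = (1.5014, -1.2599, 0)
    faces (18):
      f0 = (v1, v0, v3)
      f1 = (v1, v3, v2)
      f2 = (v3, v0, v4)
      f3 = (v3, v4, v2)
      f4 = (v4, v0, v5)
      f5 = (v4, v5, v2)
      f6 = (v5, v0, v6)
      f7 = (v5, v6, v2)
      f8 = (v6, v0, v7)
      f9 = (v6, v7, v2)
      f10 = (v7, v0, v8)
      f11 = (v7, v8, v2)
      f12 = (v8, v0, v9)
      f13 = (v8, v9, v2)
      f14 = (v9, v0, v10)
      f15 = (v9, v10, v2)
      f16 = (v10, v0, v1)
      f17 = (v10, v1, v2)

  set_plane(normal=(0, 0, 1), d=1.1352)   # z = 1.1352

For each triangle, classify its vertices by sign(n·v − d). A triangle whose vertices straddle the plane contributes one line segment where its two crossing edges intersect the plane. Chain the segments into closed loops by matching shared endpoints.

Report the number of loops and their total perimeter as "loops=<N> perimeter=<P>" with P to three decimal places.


Straddling triangles (9 of 18):
  (v1,v3,v2) [--+] → (0.791238, 0.663967, 1.1352)–(1.03292, 0, 1.1352)  len=0.7066
  (v3,v4,v2) [--+] → (0.179391, 1.01722, 1.1352)–(0.791238, 0.663967, 1.1352)  len=0.7065
  (v4,v5,v2) [--+] → (-0.51646, 0.89453, 1.1352)–(0.179391, 1.01722, 1.1352)  len=0.7066
  (v5,v6,v2) [--+] → (-0.970629, 0.353301, 1.1352)–(-0.51646, 0.89453, 1.1352)  len=0.7065
  (v6,v7,v2) [--+] → (-0.970629, -0.353301, 1.1352)–(-0.970629, 0.353301, 1.1352)  len=0.7066
  (v7,v8,v2) [--+] → (-0.51646, -0.89453, 1.1352)–(-0.970629, -0.353301, 1.1352)  len=0.7065
  (v8,v9,v2) [--+] → (0.179391, -1.01722, 1.1352)–(-0.51646, -0.89453, 1.1352)  len=0.7066
  (v9,v10,v2) [--+] → (0.791238, -0.663967, 1.1352)–(0.179391, -1.01722, 1.1352)  len=0.7065
  (v10,v1,v2) [--+] → (1.03292, 0, 1.1352)–(0.791238, -0.663967, 1.1352)  len=0.7066

Chained into 1 loop(s):
  loop 1: 9 segments, perimeter = 6.3590
Total perimeter = 6.359

loops=1 perimeter=6.359


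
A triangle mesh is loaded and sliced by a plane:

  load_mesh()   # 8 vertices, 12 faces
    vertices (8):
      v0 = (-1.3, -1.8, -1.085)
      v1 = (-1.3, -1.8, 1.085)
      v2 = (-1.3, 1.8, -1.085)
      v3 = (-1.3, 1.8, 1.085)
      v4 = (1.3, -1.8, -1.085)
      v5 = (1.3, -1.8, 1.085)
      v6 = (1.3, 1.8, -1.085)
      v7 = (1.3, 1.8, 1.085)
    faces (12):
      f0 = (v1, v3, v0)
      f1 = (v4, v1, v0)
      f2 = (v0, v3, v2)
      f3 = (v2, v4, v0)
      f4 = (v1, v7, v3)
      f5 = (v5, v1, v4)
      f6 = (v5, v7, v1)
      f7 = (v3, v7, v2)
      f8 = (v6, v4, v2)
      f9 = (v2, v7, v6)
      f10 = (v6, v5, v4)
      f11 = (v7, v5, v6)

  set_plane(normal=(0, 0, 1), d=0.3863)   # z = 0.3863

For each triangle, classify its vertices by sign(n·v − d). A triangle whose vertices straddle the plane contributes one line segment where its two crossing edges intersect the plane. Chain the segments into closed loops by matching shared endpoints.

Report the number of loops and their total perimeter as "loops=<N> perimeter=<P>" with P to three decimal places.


Straddling triangles (8 of 12):
  (v1,v3,v0) [++-] → (-1.3, 0.640866, 0.3863)–(-1.3, -1.8, 0.3863)  len=2.4409
  (v4,v1,v0) [-+-] → (-0.462848, -1.8, 0.3863)–(-1.3, -1.8, 0.3863)  len=0.8372
  (v0,v3,v2) [-+-] → (-1.3, 0.640866, 0.3863)–(-1.3, 1.8, 0.3863)  len=1.1591
  (v5,v1,v4) [++-] → (-0.462848, -1.8, 0.3863)–(1.3, -1.8, 0.3863)  len=1.7628
  (v3,v7,v2) [++-] → (0.462848, 1.8, 0.3863)–(-1.3, 1.8, 0.3863)  len=1.7628
  (v2,v7,v6) [-+-] → (0.462848, 1.8, 0.3863)–(1.3, 1.8, 0.3863)  len=0.8372
  (v6,v5,v4) [-+-] → (1.3, -0.640866, 0.3863)–(1.3, -1.8, 0.3863)  len=1.1591
  (v7,v5,v6) [++-] → (1.3, -0.640866, 0.3863)–(1.3, 1.8, 0.3863)  len=2.4409

Chained into 1 loop(s):
  loop 1: 8 segments, perimeter = 12.4000
Total perimeter = 12.400

loops=1 perimeter=12.400


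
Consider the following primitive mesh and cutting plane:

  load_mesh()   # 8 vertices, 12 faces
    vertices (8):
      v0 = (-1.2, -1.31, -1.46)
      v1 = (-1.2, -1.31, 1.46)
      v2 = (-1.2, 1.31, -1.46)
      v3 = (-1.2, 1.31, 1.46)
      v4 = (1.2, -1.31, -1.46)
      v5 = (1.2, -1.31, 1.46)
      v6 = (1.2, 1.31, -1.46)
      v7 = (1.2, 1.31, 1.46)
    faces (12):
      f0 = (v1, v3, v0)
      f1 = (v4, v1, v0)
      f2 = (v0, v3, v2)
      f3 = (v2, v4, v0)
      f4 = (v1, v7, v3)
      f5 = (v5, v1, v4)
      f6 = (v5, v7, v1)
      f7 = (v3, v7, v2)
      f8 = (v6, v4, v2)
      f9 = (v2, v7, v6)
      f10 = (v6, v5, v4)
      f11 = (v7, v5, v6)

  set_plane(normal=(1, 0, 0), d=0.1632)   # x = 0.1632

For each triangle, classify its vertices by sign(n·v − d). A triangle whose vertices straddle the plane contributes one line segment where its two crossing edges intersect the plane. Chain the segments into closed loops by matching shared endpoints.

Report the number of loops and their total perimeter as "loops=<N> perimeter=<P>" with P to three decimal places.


Straddling triangles (8 of 12):
  (v4,v1,v0) [+--] → (0.1632, -1.31, -0.19856)–(0.1632, -1.31, -1.46)  len=1.2614
  (v2,v4,v0) [-+-] → (0.1632, -0.17816, -1.46)–(0.1632, -1.31, -1.46)  len=1.1318
  (v1,v7,v3) [-+-] → (0.1632, 0.17816, 1.46)–(0.1632, 1.31, 1.46)  len=1.1318
  (v5,v1,v4) [+-+] → (0.1632, -1.31, 1.46)–(0.1632, -1.31, -0.19856)  len=1.6586
  (v5,v7,v1) [++-] → (0.1632, 0.17816, 1.46)–(0.1632, -1.31, 1.46)  len=1.4882
  (v3,v7,v2) [-+-] → (0.1632, 1.31, 1.46)–(0.1632, 1.31, 0.19856)  len=1.2614
  (v6,v4,v2) [++-] → (0.1632, -0.17816, -1.46)–(0.1632, 1.31, -1.46)  len=1.4882
  (v2,v7,v6) [-++] → (0.1632, 1.31, 0.19856)–(0.1632, 1.31, -1.46)  len=1.6586

Chained into 1 loop(s):
  loop 1: 8 segments, perimeter = 11.0800
Total perimeter = 11.080

loops=1 perimeter=11.080


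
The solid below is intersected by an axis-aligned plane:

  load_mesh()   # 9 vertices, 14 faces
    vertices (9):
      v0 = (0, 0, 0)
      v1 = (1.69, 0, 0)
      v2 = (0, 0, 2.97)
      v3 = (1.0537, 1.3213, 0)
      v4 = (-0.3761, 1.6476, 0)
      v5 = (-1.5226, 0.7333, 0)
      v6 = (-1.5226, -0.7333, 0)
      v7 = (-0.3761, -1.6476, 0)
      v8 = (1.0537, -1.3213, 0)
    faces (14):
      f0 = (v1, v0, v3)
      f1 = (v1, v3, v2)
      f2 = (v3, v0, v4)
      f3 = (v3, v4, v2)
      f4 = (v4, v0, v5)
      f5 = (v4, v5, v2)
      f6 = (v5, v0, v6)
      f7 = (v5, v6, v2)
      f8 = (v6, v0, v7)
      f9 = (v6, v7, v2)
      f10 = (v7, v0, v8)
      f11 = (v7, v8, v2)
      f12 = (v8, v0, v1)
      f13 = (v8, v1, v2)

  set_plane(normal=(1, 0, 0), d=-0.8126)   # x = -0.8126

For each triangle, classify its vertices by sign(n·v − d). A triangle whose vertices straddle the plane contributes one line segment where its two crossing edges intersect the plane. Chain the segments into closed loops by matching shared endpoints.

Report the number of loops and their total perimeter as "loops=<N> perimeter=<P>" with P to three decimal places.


loops=1 perimeter=6.694

Straddling triangles (6 of 14):
  (v4,v0,v5) [++-] → (-0.8126, 0.391357, 0)–(-0.8126, 1.2995, 0)  len=0.9081
  (v4,v5,v2) [+-+] → (-0.8126, 1.2995, 0)–(-0.8126, 0.391357, 1.38493)  len=1.6561
  (v5,v0,v6) [-+-] → (-0.8126, 0.391357, 0)–(-0.8126, -0.391357, 0)  len=0.7827
  (v5,v6,v2) [--+] → (-0.8126, -0.391357, 1.38493)–(-0.8126, 0.391357, 1.38493)  len=0.7827
  (v6,v0,v7) [-++] → (-0.8126, -0.391357, 0)–(-0.8126, -1.2995, 0)  len=0.9081
  (v6,v7,v2) [-++] → (-0.8126, -1.2995, 0)–(-0.8126, -0.391357, 1.38493)  len=1.6561

Chained into 1 loop(s):
  loop 1: 6 segments, perimeter = 6.6940
Total perimeter = 6.694


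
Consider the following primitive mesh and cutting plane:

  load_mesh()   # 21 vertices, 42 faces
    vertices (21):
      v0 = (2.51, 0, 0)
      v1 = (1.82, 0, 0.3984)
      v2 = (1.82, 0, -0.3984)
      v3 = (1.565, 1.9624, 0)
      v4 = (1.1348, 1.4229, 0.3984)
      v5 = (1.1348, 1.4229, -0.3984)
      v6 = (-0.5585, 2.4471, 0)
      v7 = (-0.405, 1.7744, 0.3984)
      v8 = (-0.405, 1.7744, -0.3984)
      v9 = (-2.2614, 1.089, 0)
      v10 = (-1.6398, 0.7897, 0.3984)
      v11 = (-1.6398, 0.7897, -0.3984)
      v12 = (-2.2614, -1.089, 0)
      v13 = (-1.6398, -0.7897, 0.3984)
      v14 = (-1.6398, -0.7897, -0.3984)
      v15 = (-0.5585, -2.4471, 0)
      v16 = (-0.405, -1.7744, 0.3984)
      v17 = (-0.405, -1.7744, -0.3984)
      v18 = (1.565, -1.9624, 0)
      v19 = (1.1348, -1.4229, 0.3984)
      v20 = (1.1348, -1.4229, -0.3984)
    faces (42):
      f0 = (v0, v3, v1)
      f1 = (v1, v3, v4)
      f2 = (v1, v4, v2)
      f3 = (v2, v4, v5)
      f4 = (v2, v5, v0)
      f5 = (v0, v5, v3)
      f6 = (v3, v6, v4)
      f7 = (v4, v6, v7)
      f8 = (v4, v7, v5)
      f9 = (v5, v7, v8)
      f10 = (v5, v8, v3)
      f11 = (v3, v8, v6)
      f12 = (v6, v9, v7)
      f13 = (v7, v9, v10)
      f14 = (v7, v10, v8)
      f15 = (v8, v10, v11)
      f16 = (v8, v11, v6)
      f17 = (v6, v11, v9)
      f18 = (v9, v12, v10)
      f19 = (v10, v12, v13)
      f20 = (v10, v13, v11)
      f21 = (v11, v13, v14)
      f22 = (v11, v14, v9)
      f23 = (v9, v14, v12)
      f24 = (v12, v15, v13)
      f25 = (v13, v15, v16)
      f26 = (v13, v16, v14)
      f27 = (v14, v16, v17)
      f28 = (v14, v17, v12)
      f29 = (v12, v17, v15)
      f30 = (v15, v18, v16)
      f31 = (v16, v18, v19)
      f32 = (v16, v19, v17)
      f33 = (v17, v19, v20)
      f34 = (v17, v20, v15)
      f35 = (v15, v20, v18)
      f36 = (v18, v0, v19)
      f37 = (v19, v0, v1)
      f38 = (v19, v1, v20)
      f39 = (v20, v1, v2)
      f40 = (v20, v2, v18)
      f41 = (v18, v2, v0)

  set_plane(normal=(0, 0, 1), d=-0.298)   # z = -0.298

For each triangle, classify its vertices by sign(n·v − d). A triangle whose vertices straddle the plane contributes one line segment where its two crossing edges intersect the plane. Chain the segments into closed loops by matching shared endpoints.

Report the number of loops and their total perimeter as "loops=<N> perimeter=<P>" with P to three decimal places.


loops=2 perimeter=23.167

Straddling triangles (28 of 42):
  (v1,v4,v2) [++-] → (1.73366, 0.179291, -0.298)–(1.82, 0, -0.298)  len=0.1990
  (v2,v4,v5) [-+-] → (1.73366, 0.179291, -0.298)–(1.1348, 1.4229, -0.298)  len=1.3803
  (v2,v5,v0) [--+] → (1.48136, 1.06432, -0.298)–(1.99389, 0, -0.298)  len=1.1813
  (v0,v5,v3) [+-+] → (1.48136, 1.06432, -0.298)–(1.24321, 1.55886, -0.298)  len=0.5489
  (v4,v7,v5) [++-] → (0.940779, 1.46719, -0.298)–(1.1348, 1.4229, -0.298)  len=0.1990
  (v5,v7,v8) [-+-] → (0.940779, 1.46719, -0.298)–(-0.405, 1.7744, -0.298)  len=1.3804
  (v5,v8,v3) [--+] → (0.0914558, 1.82178, -0.298)–(1.24321, 1.55886, -0.298)  len=1.1814
  (v3,v8,v6) [+-+] → (0.0914558, 1.82178, -0.298)–(-0.443683, 1.94393, -0.298)  len=0.5489
  (v7,v10,v8) [++-] → (-0.56059, 1.65032, -0.298)–(-0.405, 1.7744, -0.298)  len=0.1990
  (v8,v10,v11) [-+-] → (-0.56059, 1.65032, -0.298)–(-1.6398, 0.7897, -0.298)  len=1.3804
  (v8,v11,v6) [--+] → (-1.3673, 1.20738, -0.298)–(-0.443683, 1.94393, -0.298)  len=1.1813
  (v6,v11,v9) [+-+] → (-1.3673, 1.20738, -0.298)–(-1.79645, 0.865126, -0.298)  len=0.5489
  (v10,v13,v11) [++-] → (-1.6398, 0.590689, -0.298)–(-1.6398, 0.7897, -0.298)  len=0.1990
  (v11,v13,v14) [-+-] → (-1.6398, 0.590689, -0.298)–(-1.6398, -0.7897, -0.298)  len=1.3804
  (v11,v14,v9) [--+] → (-1.79645, -0.316253, -0.298)–(-1.79645, 0.865126, -0.298)  len=1.1814
  (v9,v14,v12) [+-+] → (-1.79645, -0.316253, -0.298)–(-1.79645, -0.865126, -0.298)  len=0.5489
  (v13,v16,v14) [++-] → (-1.48421, -0.913776, -0.298)–(-1.6398, -0.7897, -0.298)  len=0.1990
  (v14,v16,v17) [-+-] → (-1.48421, -0.913776, -0.298)–(-0.405, -1.7744, -0.298)  len=1.3804
  (v14,v17,v12) [--+] → (-0.872828, -1.60167, -0.298)–(-1.79645, -0.865126, -0.298)  len=1.1813
  (v12,v17,v15) [+-+] → (-0.872828, -1.60167, -0.298)–(-0.443683, -1.94393, -0.298)  len=0.5489
  (v16,v19,v17) [++-] → (-0.210979, -1.73011, -0.298)–(-0.405, -1.7744, -0.298)  len=0.1990
  (v17,v19,v20) [-+-] → (-0.210979, -1.73011, -0.298)–(1.1348, -1.4229, -0.298)  len=1.3804
  (v17,v20,v15) [--+] → (0.708075, -1.68101, -0.298)–(-0.443683, -1.94393, -0.298)  len=1.1814
  (v15,v20,v18) [+-+] → (0.708075, -1.68101, -0.298)–(1.24321, -1.55886, -0.298)  len=0.5489
  (v19,v1,v20) [++-] → (1.22114, -1.24361, -0.298)–(1.1348, -1.4229, -0.298)  len=0.1990
  (v20,v1,v2) [-+-] → (1.22114, -1.24361, -0.298)–(1.82, 0, -0.298)  len=1.3803
  (v20,v2,v18) [--+] → (1.75574, -0.494541, -0.298)–(1.24321, -1.55886, -0.298)  len=1.1813
  (v18,v2,v0) [+-+] → (1.75574, -0.494541, -0.298)–(1.99389, 0, -0.298)  len=0.5489

Chained into 2 loop(s):
  loop 1: 14 segments, perimeter = 11.0555
  loop 2: 14 segments, perimeter = 12.1117
Total perimeter = 23.167


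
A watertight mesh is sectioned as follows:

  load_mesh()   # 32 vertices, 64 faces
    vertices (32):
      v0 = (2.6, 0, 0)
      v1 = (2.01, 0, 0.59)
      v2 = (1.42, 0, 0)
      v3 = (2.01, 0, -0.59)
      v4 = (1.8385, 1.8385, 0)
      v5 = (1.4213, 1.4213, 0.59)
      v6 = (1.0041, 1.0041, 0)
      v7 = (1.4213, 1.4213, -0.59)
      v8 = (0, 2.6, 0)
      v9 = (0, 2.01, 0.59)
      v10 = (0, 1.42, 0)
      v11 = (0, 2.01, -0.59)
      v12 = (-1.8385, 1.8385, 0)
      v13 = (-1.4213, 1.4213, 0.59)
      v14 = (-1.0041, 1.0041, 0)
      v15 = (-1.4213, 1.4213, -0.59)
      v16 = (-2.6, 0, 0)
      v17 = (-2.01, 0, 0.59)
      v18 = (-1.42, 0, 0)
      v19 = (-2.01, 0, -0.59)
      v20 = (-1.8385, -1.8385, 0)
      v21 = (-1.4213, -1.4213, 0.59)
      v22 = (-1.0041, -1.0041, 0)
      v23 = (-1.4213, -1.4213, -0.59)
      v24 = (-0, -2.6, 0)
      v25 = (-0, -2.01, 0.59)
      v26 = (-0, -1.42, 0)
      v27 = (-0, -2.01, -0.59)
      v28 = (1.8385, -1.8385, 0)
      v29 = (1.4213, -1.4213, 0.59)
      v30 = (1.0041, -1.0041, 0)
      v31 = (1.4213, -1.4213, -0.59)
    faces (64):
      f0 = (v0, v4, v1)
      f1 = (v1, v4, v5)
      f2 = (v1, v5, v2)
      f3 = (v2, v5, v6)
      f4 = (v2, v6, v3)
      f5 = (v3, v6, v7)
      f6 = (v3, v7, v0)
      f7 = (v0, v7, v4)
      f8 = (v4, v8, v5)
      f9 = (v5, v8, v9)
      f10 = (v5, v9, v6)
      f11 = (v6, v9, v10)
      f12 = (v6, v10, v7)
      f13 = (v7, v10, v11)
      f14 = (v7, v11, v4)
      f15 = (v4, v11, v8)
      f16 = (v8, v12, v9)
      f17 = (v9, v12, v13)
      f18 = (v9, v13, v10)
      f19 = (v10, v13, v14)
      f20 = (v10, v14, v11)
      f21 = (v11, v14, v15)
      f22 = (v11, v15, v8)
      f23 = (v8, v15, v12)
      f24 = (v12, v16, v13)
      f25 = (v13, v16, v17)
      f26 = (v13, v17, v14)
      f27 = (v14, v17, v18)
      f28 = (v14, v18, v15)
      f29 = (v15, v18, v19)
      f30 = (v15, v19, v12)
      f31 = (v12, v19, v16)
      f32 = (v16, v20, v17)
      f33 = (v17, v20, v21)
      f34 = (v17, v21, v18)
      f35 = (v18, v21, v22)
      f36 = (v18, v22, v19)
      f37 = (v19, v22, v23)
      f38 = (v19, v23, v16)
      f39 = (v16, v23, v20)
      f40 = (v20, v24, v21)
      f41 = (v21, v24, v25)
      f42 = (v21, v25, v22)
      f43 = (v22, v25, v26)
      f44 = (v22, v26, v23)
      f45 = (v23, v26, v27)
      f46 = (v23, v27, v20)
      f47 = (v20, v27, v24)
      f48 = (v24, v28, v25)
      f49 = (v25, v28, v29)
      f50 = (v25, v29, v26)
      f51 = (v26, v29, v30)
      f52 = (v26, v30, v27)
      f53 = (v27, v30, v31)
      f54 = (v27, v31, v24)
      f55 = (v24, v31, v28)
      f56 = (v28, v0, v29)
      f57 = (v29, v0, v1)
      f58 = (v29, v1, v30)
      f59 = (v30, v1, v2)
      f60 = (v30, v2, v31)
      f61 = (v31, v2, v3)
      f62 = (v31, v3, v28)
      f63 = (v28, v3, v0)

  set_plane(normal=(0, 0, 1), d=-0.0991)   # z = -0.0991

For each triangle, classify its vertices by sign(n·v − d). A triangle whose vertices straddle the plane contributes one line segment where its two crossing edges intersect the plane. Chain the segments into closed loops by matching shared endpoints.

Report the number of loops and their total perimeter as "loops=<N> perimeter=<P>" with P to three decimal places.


Straddling triangles (32 of 64):
  (v2,v6,v3) [++-] → (1.17306, 0.835445, -0.0991)–(1.5191, 0, -0.0991)  len=0.9043
  (v3,v6,v7) [-+-] → (1.17306, 0.835445, -0.0991)–(1.07418, 1.07418, -0.0991)  len=0.2584
  (v3,v7,v0) [--+] → (2.40202, 0.23873, -0.0991)–(2.5009, 0, -0.0991)  len=0.2584
  (v0,v7,v4) [+-+] → (2.40202, 0.23873, -0.0991)–(1.76842, 1.76842, -0.0991)  len=1.6557
  (v6,v10,v7) [++-] → (0.23873, 1.42022, -0.0991)–(1.07418, 1.07418, -0.0991)  len=0.9043
  (v7,v10,v11) [-+-] → (0.23873, 1.42022, -0.0991)–(0, 1.5191, -0.0991)  len=0.2584
  (v7,v11,v4) [--+] → (1.52969, 1.86731, -0.0991)–(1.76842, 1.76842, -0.0991)  len=0.2584
  (v4,v11,v8) [+-+] → (1.52969, 1.86731, -0.0991)–(0, 2.5009, -0.0991)  len=1.6557
  (v10,v14,v11) [++-] → (-0.835445, 1.17306, -0.0991)–(0, 1.5191, -0.0991)  len=0.9043
  (v11,v14,v15) [-+-] → (-0.835445, 1.17306, -0.0991)–(-1.07418, 1.07418, -0.0991)  len=0.2584
  (v11,v15,v8) [--+] → (-0.23873, 2.40202, -0.0991)–(0, 2.5009, -0.0991)  len=0.2584
  (v8,v15,v12) [+-+] → (-0.23873, 2.40202, -0.0991)–(-1.76842, 1.76842, -0.0991)  len=1.6557
  (v14,v18,v15) [++-] → (-1.42022, 0.23873, -0.0991)–(-1.07418, 1.07418, -0.0991)  len=0.9043
  (v15,v18,v19) [-+-] → (-1.42022, 0.23873, -0.0991)–(-1.5191, 0, -0.0991)  len=0.2584
  (v15,v19,v12) [--+] → (-1.86731, 1.52969, -0.0991)–(-1.76842, 1.76842, -0.0991)  len=0.2584
  (v12,v19,v16) [+-+] → (-1.86731, 1.52969, -0.0991)–(-2.5009, 0, -0.0991)  len=1.6557
  (v18,v22,v19) [++-] → (-1.17306, -0.835445, -0.0991)–(-1.5191, 0, -0.0991)  len=0.9043
  (v19,v22,v23) [-+-] → (-1.17306, -0.835445, -0.0991)–(-1.07418, -1.07418, -0.0991)  len=0.2584
  (v19,v23,v16) [--+] → (-2.40202, -0.23873, -0.0991)–(-2.5009, 0, -0.0991)  len=0.2584
  (v16,v23,v20) [+-+] → (-2.40202, -0.23873, -0.0991)–(-1.76842, -1.76842, -0.0991)  len=1.6557
  (v22,v26,v23) [++-] → (-0.23873, -1.42022, -0.0991)–(-1.07418, -1.07418, -0.0991)  len=0.9043
  (v23,v26,v27) [-+-] → (-0.23873, -1.42022, -0.0991)–(0, -1.5191, -0.0991)  len=0.2584
  (v23,v27,v20) [--+] → (-1.52969, -1.86731, -0.0991)–(-1.76842, -1.76842, -0.0991)  len=0.2584
  (v20,v27,v24) [+-+] → (-1.52969, -1.86731, -0.0991)–(0, -2.5009, -0.0991)  len=1.6557
  (v26,v30,v27) [++-] → (0.835445, -1.17306, -0.0991)–(0, -1.5191, -0.0991)  len=0.9043
  (v27,v30,v31) [-+-] → (0.835445, -1.17306, -0.0991)–(1.07418, -1.07418, -0.0991)  len=0.2584
  (v27,v31,v24) [--+] → (0.23873, -2.40202, -0.0991)–(0, -2.5009, -0.0991)  len=0.2584
  (v24,v31,v28) [+-+] → (0.23873, -2.40202, -0.0991)–(1.76842, -1.76842, -0.0991)  len=1.6557
  (v30,v2,v31) [++-] → (1.42022, -0.23873, -0.0991)–(1.07418, -1.07418, -0.0991)  len=0.9043
  (v31,v2,v3) [-+-] → (1.42022, -0.23873, -0.0991)–(1.5191, 0, -0.0991)  len=0.2584
  (v31,v3,v28) [--+] → (1.86731, -1.52969, -0.0991)–(1.76842, -1.76842, -0.0991)  len=0.2584
  (v28,v3,v0) [+-+] → (1.86731, -1.52969, -0.0991)–(2.5009, 0, -0.0991)  len=1.6557

Chained into 2 loop(s):
  loop 1: 16 segments, perimeter = 9.3014
  loop 2: 16 segments, perimeter = 15.3129
Total perimeter = 24.614

loops=2 perimeter=24.614


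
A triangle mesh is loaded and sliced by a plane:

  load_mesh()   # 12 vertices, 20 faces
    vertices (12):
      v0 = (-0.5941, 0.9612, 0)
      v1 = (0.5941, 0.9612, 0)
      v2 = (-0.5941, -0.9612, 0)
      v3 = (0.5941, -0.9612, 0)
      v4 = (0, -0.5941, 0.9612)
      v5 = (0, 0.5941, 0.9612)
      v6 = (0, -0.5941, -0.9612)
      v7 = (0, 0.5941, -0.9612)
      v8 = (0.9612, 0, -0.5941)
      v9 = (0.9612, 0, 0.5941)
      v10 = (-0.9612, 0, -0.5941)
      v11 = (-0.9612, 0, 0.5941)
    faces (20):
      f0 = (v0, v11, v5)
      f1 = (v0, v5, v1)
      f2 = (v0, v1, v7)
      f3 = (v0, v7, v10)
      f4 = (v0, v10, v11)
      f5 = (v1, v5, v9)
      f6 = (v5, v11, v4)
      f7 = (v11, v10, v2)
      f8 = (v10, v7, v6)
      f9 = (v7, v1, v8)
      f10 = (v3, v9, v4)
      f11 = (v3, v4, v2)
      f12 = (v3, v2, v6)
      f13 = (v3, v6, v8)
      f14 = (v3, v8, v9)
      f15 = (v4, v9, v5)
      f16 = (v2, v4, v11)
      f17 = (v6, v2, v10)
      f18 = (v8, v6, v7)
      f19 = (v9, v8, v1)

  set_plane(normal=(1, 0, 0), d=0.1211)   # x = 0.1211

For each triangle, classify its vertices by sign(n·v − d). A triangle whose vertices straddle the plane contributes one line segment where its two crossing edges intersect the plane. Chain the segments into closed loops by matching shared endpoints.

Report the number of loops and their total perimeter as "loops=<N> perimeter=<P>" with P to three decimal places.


loops=1 perimeter=6.200

Straddling triangles (10 of 20):
  (v0,v5,v1) [--+] → (0.1211, 0.668929, 0.765271)–(0.1211, 0.9612, 0)  len=0.8192
  (v0,v1,v7) [-+-] → (0.1211, 0.9612, 0)–(0.1211, 0.668929, -0.765271)  len=0.8192
  (v1,v5,v9) [+-+] → (0.1211, 0.668929, 0.765271)–(0.1211, 0.51925, 0.91495)  len=0.2117
  (v7,v1,v8) [-++] → (0.1211, 0.668929, -0.765271)–(0.1211, 0.51925, -0.91495)  len=0.2117
  (v3,v9,v4) [++-] → (0.1211, -0.51925, 0.91495)–(0.1211, -0.668929, 0.765271)  len=0.2117
  (v3,v4,v2) [+--] → (0.1211, -0.668929, 0.765271)–(0.1211, -0.9612, 0)  len=0.8192
  (v3,v2,v6) [+--] → (0.1211, -0.9612, 0)–(0.1211, -0.668929, -0.765271)  len=0.8192
  (v3,v6,v8) [+-+] → (0.1211, -0.668929, -0.765271)–(0.1211, -0.51925, -0.91495)  len=0.2117
  (v4,v9,v5) [-+-] → (0.1211, -0.51925, 0.91495)–(0.1211, 0.51925, 0.91495)  len=1.0385
  (v8,v6,v7) [+--] → (0.1211, -0.51925, -0.91495)–(0.1211, 0.51925, -0.91495)  len=1.0385

Chained into 1 loop(s):
  loop 1: 10 segments, perimeter = 6.2004
Total perimeter = 6.200


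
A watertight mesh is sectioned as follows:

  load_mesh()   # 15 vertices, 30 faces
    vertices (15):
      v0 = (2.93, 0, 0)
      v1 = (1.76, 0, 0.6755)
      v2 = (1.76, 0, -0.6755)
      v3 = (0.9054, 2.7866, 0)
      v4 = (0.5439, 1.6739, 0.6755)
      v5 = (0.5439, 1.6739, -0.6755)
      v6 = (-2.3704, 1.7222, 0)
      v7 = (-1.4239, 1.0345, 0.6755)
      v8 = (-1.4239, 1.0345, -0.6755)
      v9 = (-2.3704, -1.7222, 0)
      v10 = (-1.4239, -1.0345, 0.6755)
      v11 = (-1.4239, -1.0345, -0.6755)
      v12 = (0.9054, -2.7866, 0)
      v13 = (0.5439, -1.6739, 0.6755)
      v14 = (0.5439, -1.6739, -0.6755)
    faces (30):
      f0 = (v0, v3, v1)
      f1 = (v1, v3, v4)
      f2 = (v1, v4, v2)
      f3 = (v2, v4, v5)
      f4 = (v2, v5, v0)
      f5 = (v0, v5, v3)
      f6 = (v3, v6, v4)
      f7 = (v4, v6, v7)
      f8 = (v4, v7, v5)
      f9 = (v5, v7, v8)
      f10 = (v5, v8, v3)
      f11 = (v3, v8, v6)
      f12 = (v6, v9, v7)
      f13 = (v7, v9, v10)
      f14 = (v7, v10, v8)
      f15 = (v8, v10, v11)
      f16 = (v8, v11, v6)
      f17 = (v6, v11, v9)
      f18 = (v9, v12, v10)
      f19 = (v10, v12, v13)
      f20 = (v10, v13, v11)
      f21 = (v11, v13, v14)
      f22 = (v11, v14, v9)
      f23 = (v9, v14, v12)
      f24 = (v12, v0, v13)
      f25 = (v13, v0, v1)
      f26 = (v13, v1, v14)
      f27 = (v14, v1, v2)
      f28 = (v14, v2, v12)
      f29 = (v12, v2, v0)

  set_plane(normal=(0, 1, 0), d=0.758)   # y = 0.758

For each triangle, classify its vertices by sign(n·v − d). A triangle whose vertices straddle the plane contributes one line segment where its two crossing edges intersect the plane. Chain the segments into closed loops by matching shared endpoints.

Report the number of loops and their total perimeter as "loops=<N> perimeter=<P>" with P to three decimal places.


Straddling triangles (12 of 30):
  (v0,v3,v1) [-+-] → (2.37928, 0.758, 0)–(1.52754, 0.758, 0.491753)  len=0.9835
  (v1,v3,v4) [-++] → (1.52754, 0.758, 0.491753)–(1.20931, 0.758, 0.6755)  len=0.3675
  (v1,v4,v2) [-+-] → (1.20931, 0.758, 0.6755)–(1.20931, 0.758, -0.0637203)  len=0.7392
  (v2,v4,v5) [-++] → (1.20931, 0.758, -0.0637203)–(1.20931, 0.758, -0.6755)  len=0.6118
  (v2,v5,v0) [-+-] → (1.20931, 0.758, -0.6755)–(1.84949, 0.758, -0.30589)  len=0.7392
  (v0,v5,v3) [-++] → (1.84949, 0.758, -0.30589)–(2.37928, 0.758, 0)  len=0.6118
  (v6,v9,v7) [+-+] → (-2.3704, 0.758, 0)–(-1.51883, 0.758, 0.607747)  len=1.0462
  (v7,v9,v10) [+--] → (-1.51883, 0.758, 0.607747)–(-1.4239, 0.758, 0.6755)  len=0.1166
  (v7,v10,v8) [+-+] → (-1.4239, 0.758, 0.6755)–(-1.4239, 0.758, -0.494953)  len=1.1705
  (v8,v10,v11) [+--] → (-1.4239, 0.758, -0.494953)–(-1.4239, 0.758, -0.6755)  len=0.1805
  (v8,v11,v6) [+-+] → (-1.4239, 0.758, -0.6755)–(-2.03935, 0.758, -0.236267)  len=0.7561
  (v6,v11,v9) [+--] → (-2.03935, 0.758, -0.236267)–(-2.3704, 0.758, 0)  len=0.4067

Chained into 2 loop(s):
  loop 1: 6 segments, perimeter = 4.0529
  loop 2: 6 segments, perimeter = 3.6767
Total perimeter = 7.730

loops=2 perimeter=7.730


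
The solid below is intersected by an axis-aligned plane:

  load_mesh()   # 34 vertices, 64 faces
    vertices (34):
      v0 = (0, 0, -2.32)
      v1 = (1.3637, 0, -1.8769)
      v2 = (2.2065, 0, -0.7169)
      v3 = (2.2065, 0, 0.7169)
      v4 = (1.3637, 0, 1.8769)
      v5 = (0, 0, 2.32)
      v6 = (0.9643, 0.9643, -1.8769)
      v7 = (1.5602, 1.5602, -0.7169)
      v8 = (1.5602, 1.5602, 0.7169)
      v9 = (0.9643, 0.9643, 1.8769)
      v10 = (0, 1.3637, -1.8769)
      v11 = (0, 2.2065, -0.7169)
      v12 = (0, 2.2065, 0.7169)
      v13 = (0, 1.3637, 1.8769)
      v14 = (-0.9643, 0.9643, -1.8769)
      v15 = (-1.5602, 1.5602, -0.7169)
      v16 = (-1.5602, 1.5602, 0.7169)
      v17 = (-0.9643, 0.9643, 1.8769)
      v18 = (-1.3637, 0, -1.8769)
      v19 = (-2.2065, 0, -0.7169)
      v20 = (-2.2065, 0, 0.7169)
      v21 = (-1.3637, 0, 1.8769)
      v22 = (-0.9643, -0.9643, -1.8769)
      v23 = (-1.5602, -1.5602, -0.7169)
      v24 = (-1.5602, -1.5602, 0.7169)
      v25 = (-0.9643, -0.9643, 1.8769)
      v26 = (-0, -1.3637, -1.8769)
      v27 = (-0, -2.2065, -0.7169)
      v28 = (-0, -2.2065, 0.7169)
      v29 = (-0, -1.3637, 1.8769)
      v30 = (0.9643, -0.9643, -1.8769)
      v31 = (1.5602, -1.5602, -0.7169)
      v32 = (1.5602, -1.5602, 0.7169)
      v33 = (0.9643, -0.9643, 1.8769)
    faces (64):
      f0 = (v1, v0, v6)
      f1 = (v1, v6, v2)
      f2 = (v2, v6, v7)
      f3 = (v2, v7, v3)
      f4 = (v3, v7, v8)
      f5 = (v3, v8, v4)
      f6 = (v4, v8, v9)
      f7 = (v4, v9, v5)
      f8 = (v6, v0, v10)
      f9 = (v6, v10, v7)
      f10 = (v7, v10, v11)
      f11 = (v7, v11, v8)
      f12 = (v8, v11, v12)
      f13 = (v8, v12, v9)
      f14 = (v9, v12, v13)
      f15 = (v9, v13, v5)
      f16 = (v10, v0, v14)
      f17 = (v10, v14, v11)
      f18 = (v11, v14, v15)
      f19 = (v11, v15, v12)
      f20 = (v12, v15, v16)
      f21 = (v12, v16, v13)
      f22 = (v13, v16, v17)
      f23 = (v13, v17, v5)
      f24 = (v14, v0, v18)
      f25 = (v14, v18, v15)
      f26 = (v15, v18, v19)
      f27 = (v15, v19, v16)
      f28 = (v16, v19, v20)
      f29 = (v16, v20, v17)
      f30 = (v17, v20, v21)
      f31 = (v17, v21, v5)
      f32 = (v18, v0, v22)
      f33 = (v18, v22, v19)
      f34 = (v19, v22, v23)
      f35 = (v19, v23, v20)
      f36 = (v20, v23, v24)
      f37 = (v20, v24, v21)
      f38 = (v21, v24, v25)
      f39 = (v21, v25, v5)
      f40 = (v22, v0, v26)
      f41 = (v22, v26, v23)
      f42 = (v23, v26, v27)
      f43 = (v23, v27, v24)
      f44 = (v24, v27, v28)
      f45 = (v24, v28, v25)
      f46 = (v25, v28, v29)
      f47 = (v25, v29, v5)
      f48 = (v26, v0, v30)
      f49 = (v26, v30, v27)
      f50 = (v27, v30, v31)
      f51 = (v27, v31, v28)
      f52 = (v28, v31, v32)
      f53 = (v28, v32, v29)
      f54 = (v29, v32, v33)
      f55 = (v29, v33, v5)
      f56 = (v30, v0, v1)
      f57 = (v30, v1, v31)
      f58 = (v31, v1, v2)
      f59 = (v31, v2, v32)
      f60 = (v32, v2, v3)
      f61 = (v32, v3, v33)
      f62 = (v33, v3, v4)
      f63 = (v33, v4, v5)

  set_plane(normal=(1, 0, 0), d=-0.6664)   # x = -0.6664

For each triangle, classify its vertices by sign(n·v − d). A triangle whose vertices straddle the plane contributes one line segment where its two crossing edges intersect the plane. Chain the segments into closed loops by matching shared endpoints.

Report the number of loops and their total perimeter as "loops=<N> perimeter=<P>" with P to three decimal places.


Straddling triangles (20 of 64):
  (v10,v0,v14) [++-] → (-0.6664, 0.6664, -2.01379)–(-0.6664, 1.08769, -1.8769)  len=0.4430
  (v10,v14,v11) [+-+] → (-0.6664, 1.08769, -1.8769)–(-0.6664, 1.34805, -1.51854)  len=0.4430
  (v11,v14,v15) [+--] → (-0.6664, 1.34805, -1.51854)–(-0.6664, 1.93045, -0.7169)  len=0.9909
  (v11,v15,v12) [+-+] → (-0.6664, 1.93045, -0.7169)–(-0.6664, 1.93045, 0.104489)  len=0.8214
  (v12,v15,v16) [+--] → (-0.6664, 1.93045, 0.104489)–(-0.6664, 1.93045, 0.7169)  len=0.6124
  (v12,v16,v13) [+-+] → (-0.6664, 1.93045, 0.7169)–(-0.6664, 1.44763, 1.38144)  len=0.8214
  (v13,v16,v17) [+--] → (-0.6664, 1.44763, 1.38144)–(-0.6664, 1.08769, 1.8769)  len=0.6124
  (v13,v17,v5) [+-+] → (-0.6664, 1.08769, 1.8769)–(-0.6664, 0.6664, 2.01379)  len=0.4430
  (v14,v0,v18) [-+-] → (-0.6664, 0.6664, -2.01379)–(-0.6664, 0, -2.10347)  len=0.6724
  (v17,v21,v5) [--+] → (-0.6664, 0, 2.10347)–(-0.6664, 0.6664, 2.01379)  len=0.6724
  (v18,v0,v22) [-+-] → (-0.6664, 0, -2.10347)–(-0.6664, -0.6664, -2.01379)  len=0.6724
  (v21,v25,v5) [--+] → (-0.6664, -0.6664, 2.01379)–(-0.6664, 0, 2.10347)  len=0.6724
  (v22,v0,v26) [-++] → (-0.6664, -0.6664, -2.01379)–(-0.6664, -1.08769, -1.8769)  len=0.4430
  (v22,v26,v23) [-+-] → (-0.6664, -1.08769, -1.8769)–(-0.6664, -1.44763, -1.38144)  len=0.6124
  (v23,v26,v27) [-++] → (-0.6664, -1.44763, -1.38144)–(-0.6664, -1.93045, -0.7169)  len=0.8214
  (v23,v27,v24) [-+-] → (-0.6664, -1.93045, -0.7169)–(-0.6664, -1.93045, -0.104489)  len=0.6124
  (v24,v27,v28) [-++] → (-0.6664, -1.93045, -0.104489)–(-0.6664, -1.93045, 0.7169)  len=0.8214
  (v24,v28,v25) [-+-] → (-0.6664, -1.93045, 0.7169)–(-0.6664, -1.34805, 1.51854)  len=0.9909
  (v25,v28,v29) [-++] → (-0.6664, -1.34805, 1.51854)–(-0.6664, -1.08769, 1.8769)  len=0.4430
  (v25,v29,v5) [-++] → (-0.6664, -1.08769, 1.8769)–(-0.6664, -0.6664, 2.01379)  len=0.4430

Chained into 1 loop(s):
  loop 1: 20 segments, perimeter = 13.0644
Total perimeter = 13.064

loops=1 perimeter=13.064


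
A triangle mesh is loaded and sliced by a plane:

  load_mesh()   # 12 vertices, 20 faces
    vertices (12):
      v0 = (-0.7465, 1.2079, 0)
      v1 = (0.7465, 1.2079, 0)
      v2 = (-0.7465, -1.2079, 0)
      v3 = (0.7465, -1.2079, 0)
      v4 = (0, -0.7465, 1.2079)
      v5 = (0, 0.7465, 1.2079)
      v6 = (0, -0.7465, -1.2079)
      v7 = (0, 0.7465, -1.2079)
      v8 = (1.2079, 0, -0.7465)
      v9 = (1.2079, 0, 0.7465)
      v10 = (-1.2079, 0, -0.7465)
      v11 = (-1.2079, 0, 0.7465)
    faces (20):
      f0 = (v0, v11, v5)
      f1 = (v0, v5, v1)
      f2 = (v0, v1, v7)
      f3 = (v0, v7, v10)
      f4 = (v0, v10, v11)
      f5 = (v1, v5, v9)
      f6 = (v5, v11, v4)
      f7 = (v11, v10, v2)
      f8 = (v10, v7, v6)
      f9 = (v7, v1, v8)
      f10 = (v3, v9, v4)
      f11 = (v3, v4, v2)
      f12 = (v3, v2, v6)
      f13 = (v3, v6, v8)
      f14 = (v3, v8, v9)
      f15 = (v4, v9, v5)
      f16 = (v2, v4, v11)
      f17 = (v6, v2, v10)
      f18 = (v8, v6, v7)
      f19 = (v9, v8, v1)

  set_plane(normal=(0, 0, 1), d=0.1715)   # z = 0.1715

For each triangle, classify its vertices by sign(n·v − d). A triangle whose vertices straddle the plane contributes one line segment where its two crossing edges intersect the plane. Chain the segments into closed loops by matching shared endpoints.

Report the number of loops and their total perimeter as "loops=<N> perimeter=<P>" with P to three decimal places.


Straddling triangles (10 of 20):
  (v0,v11,v5) [-++] → (-0.852501, 0.930399, 0.1715)–(-0.64051, 1.14239, 0.1715)  len=0.2998
  (v0,v5,v1) [-+-] → (-0.64051, 1.14239, 0.1715)–(0.64051, 1.14239, 0.1715)  len=1.2810
  (v0,v10,v11) [--+] → (-1.2079, 0, 0.1715)–(-0.852501, 0.930399, 0.1715)  len=0.9960
  (v1,v5,v9) [-++] → (0.64051, 1.14239, 0.1715)–(0.852501, 0.930399, 0.1715)  len=0.2998
  (v11,v10,v2) [+--] → (-1.2079, 0, 0.1715)–(-0.852501, -0.930399, 0.1715)  len=0.9960
  (v3,v9,v4) [-++] → (0.852501, -0.930399, 0.1715)–(0.64051, -1.14239, 0.1715)  len=0.2998
  (v3,v4,v2) [-+-] → (0.64051, -1.14239, 0.1715)–(-0.64051, -1.14239, 0.1715)  len=1.2810
  (v3,v8,v9) [--+] → (1.2079, 0, 0.1715)–(0.852501, -0.930399, 0.1715)  len=0.9960
  (v2,v4,v11) [-++] → (-0.64051, -1.14239, 0.1715)–(-0.852501, -0.930399, 0.1715)  len=0.2998
  (v9,v8,v1) [+--] → (1.2079, 0, 0.1715)–(0.852501, 0.930399, 0.1715)  len=0.9960

Chained into 1 loop(s):
  loop 1: 10 segments, perimeter = 7.7451
Total perimeter = 7.745

loops=1 perimeter=7.745


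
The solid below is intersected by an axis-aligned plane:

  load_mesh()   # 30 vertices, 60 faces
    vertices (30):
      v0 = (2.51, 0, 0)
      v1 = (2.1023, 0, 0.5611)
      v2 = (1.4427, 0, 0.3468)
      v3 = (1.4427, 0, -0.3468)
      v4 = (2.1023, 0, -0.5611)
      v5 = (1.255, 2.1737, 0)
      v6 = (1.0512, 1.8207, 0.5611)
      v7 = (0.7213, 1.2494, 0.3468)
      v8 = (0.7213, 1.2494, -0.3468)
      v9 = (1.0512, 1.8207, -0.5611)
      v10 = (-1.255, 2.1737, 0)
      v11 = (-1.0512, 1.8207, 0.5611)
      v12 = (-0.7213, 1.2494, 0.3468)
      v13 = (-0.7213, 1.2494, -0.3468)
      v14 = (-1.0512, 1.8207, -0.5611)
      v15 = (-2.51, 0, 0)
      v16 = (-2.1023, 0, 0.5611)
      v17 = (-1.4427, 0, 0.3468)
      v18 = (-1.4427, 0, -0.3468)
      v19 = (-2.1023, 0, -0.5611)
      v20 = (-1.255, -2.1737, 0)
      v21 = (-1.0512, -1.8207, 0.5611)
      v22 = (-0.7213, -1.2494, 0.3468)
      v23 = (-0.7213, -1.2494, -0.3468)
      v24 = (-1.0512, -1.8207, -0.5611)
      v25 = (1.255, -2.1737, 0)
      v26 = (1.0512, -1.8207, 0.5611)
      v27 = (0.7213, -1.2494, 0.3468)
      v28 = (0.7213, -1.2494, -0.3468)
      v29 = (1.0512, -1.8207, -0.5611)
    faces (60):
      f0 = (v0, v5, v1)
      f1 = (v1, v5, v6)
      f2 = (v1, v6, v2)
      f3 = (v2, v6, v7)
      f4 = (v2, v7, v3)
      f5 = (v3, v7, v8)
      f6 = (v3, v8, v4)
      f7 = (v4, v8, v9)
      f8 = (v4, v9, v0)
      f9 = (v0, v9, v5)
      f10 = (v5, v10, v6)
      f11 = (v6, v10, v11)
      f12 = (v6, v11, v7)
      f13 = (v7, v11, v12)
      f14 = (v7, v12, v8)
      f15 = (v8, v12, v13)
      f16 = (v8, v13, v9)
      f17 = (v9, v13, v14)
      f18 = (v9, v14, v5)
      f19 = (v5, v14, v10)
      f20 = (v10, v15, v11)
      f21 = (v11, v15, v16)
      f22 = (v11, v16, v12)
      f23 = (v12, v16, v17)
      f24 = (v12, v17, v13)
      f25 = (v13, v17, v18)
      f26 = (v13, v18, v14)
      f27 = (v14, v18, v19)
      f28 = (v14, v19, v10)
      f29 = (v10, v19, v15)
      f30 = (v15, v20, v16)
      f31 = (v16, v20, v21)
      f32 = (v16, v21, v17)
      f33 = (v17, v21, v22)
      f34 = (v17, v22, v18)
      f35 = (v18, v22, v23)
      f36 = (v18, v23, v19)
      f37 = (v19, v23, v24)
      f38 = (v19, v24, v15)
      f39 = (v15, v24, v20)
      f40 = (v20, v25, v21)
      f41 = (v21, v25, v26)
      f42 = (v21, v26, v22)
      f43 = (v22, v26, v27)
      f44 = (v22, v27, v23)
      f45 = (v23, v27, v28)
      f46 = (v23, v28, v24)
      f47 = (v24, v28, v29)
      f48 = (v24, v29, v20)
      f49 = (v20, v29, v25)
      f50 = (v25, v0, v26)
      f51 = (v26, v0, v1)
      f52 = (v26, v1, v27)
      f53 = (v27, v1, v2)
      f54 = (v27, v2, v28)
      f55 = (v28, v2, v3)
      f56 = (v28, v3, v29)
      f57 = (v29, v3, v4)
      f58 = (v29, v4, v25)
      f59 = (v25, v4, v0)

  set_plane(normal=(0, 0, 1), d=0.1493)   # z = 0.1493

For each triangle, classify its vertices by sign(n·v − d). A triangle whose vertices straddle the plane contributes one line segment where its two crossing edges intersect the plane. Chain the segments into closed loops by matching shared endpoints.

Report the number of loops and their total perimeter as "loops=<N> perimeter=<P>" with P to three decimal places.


loops=2 perimeter=23.065

Straddling triangles (24 of 60):
  (v0,v5,v1) [--+] → (1.48045, 1.59531, 0.1493)–(2.40152, 0, 0.1493)  len=1.8421
  (v1,v5,v6) [+-+] → (1.48045, 1.59531, 0.1493)–(1.20077, 2.07977, 0.1493)  len=0.5594
  (v2,v7,v3) [++-] → (0.926716, 0.893638, 0.1493)–(1.4427, 0, 0.1493)  len=1.0319
  (v3,v7,v8) [-+-] → (0.926716, 0.893638, 0.1493)–(0.7213, 1.2494, 0.1493)  len=0.4108
  (v5,v10,v6) [--+] → (-0.641356, 2.07977, 0.1493)–(1.20077, 2.07977, 0.1493)  len=1.8421
  (v6,v10,v11) [+-+] → (-0.641356, 2.07977, 0.1493)–(-1.20077, 2.07977, 0.1493)  len=0.5594
  (v7,v12,v8) [++-] → (-0.310525, 1.2494, 0.1493)–(0.7213, 1.2494, 0.1493)  len=1.0318
  (v8,v12,v13) [-+-] → (-0.310525, 1.2494, 0.1493)–(-0.7213, 1.2494, 0.1493)  len=0.4108
  (v10,v15,v11) [--+] → (-2.12184, 0.48446, 0.1493)–(-1.20077, 2.07977, 0.1493)  len=1.8421
  (v11,v15,v16) [+-+] → (-2.12184, 0.48446, 0.1493)–(-2.40152, 0, 0.1493)  len=0.5594
  (v12,v17,v13) [++-] → (-1.23728, 0.355762, 0.1493)–(-0.7213, 1.2494, 0.1493)  len=1.0319
  (v13,v17,v18) [-+-] → (-1.23728, 0.355762, 0.1493)–(-1.4427, 0, 0.1493)  len=0.4108
  (v15,v20,v16) [--+] → (-1.48045, -1.59531, 0.1493)–(-2.40152, 0, 0.1493)  len=1.8421
  (v16,v20,v21) [+-+] → (-1.48045, -1.59531, 0.1493)–(-1.20077, -2.07977, 0.1493)  len=0.5594
  (v17,v22,v18) [++-] → (-0.926716, -0.893638, 0.1493)–(-1.4427, 0, 0.1493)  len=1.0319
  (v18,v22,v23) [-+-] → (-0.926716, -0.893638, 0.1493)–(-0.7213, -1.2494, 0.1493)  len=0.4108
  (v20,v25,v21) [--+] → (0.641356, -2.07977, 0.1493)–(-1.20077, -2.07977, 0.1493)  len=1.8421
  (v21,v25,v26) [+-+] → (0.641356, -2.07977, 0.1493)–(1.20077, -2.07977, 0.1493)  len=0.5594
  (v22,v27,v23) [++-] → (0.310525, -1.2494, 0.1493)–(-0.7213, -1.2494, 0.1493)  len=1.0318
  (v23,v27,v28) [-+-] → (0.310525, -1.2494, 0.1493)–(0.7213, -1.2494, 0.1493)  len=0.4108
  (v25,v0,v26) [--+] → (2.12184, -0.48446, 0.1493)–(1.20077, -2.07977, 0.1493)  len=1.8421
  (v26,v0,v1) [+-+] → (2.12184, -0.48446, 0.1493)–(2.40152, 0, 0.1493)  len=0.5594
  (v27,v2,v28) [++-] → (1.23728, -0.355762, 0.1493)–(0.7213, -1.2494, 0.1493)  len=1.0319
  (v28,v2,v3) [-+-] → (1.23728, -0.355762, 0.1493)–(1.4427, 0, 0.1493)  len=0.4108

Chained into 2 loop(s):
  loop 1: 12 segments, perimeter = 14.4091
  loop 2: 12 segments, perimeter = 8.6560
Total perimeter = 23.065
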